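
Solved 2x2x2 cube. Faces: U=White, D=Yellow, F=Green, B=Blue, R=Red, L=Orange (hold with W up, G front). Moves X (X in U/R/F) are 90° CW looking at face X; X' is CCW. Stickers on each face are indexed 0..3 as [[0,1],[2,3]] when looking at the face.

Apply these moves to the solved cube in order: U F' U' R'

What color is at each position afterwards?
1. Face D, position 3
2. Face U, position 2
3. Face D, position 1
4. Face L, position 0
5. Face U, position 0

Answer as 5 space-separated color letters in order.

Answer: G W W O W

Derivation:
After move 1 (U): U=WWWW F=RRGG R=BBRR B=OOBB L=GGOO
After move 2 (F'): F=RGRG U=WWBR R=YBYR D=GOYY L=GWOW
After move 3 (U'): U=WRWB F=GWRG R=RGYR B=YBBB L=OOOW
After move 4 (R'): R=GRRY U=WBWY F=GRRB D=GWYG B=YBOB
Query 1: D[3] = G
Query 2: U[2] = W
Query 3: D[1] = W
Query 4: L[0] = O
Query 5: U[0] = W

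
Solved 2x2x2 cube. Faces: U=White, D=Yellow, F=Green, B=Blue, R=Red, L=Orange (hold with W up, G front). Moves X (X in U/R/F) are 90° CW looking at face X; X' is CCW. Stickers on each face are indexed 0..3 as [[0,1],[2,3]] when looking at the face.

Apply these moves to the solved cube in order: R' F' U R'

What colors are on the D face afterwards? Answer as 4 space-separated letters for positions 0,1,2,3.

After move 1 (R'): R=RRRR U=WBWB F=GWGW D=YGYG B=YBYB
After move 2 (F'): F=WWGG U=WBRR R=GRYR D=OOYG L=OBOW
After move 3 (U): U=RWRB F=GRGG R=YBYR B=OBYB L=WWOW
After move 4 (R'): R=BRYY U=RYRO F=GWGB D=ORYG B=GBOB
Query: D face = ORYG

Answer: O R Y G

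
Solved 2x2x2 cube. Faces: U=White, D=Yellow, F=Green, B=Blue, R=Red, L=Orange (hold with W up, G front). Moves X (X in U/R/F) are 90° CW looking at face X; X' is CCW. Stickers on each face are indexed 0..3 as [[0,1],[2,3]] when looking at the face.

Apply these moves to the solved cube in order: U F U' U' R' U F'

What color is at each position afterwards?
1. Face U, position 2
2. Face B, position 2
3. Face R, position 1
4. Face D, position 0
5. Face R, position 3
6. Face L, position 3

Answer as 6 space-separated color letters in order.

Answer: Y B R O W G

Derivation:
After move 1 (U): U=WWWW F=RRGG R=BBRR B=OOBB L=GGOO
After move 2 (F): F=GRGR U=WWOG R=WBWR D=RBYY L=GYOY
After move 3 (U'): U=WGWO F=GYGR R=GRWR B=WBBB L=OOOY
After move 4 (U'): U=GOWW F=OOGR R=GYWR B=GRBB L=WBOY
After move 5 (R'): R=YRGW U=GBWG F=OOGW D=ROYR B=YRBB
After move 6 (U): U=WGGB F=YRGW R=YRGW B=WBBB L=OOOY
After move 7 (F'): F=RWYG U=WGYG R=ORRW D=OYYR L=OBOG
Query 1: U[2] = Y
Query 2: B[2] = B
Query 3: R[1] = R
Query 4: D[0] = O
Query 5: R[3] = W
Query 6: L[3] = G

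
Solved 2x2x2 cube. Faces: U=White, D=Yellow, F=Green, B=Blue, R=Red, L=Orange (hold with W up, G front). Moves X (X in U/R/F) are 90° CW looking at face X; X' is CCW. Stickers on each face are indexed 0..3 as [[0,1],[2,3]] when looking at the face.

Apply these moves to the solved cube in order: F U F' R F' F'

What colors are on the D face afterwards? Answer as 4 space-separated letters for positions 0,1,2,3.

After move 1 (F): F=GGGG U=WWOO R=WRWR D=RRYY L=OYOY
After move 2 (U): U=OWOW F=WRGG R=BBWR B=OYBB L=GGOY
After move 3 (F'): F=RGWG U=OWBW R=RBRR D=GYYY L=GWOO
After move 4 (R): R=RRRB U=OGBG F=RYWY D=GBYO B=WYWB
After move 5 (F'): F=YYRW U=OGRR R=BRGB D=WOYO L=GGOB
After move 6 (F'): F=YWYR U=OGBG R=ORWB D=GBYO L=GROR
Query: D face = GBYO

Answer: G B Y O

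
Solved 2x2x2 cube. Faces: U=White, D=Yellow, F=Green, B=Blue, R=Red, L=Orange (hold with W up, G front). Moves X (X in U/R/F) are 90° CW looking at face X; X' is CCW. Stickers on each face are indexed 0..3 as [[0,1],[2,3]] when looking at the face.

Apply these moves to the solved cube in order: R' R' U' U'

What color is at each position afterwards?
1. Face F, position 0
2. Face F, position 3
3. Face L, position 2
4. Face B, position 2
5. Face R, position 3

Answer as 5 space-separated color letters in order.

After move 1 (R'): R=RRRR U=WBWB F=GWGW D=YGYG B=YBYB
After move 2 (R'): R=RRRR U=WYWY F=GBGB D=YWYW B=GBGB
After move 3 (U'): U=YYWW F=OOGB R=GBRR B=RRGB L=GBOO
After move 4 (U'): U=YWYW F=GBGB R=OORR B=GBGB L=RROO
Query 1: F[0] = G
Query 2: F[3] = B
Query 3: L[2] = O
Query 4: B[2] = G
Query 5: R[3] = R

Answer: G B O G R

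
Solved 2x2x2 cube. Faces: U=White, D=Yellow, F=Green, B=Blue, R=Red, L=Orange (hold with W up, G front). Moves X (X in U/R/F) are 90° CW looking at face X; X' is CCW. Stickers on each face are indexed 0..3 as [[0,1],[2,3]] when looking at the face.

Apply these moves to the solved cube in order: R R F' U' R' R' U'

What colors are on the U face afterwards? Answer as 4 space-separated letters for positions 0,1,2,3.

After move 1 (R): R=RRRR U=WGWG F=GYGY D=YBYB B=WBWB
After move 2 (R): R=RRRR U=WYWY F=GBGB D=YWYW B=GBGB
After move 3 (F'): F=BBGG U=WYRR R=WRYR D=OOYW L=OYOW
After move 4 (U'): U=YRWR F=OYGG R=BBYR B=WRGB L=GBOW
After move 5 (R'): R=BRBY U=YGWW F=ORGR D=OYYG B=WROB
After move 6 (R'): R=RYBB U=YOWW F=OGGW D=ORYR B=GRYB
After move 7 (U'): U=OWYW F=GBGW R=OGBB B=RYYB L=GROW
Query: U face = OWYW

Answer: O W Y W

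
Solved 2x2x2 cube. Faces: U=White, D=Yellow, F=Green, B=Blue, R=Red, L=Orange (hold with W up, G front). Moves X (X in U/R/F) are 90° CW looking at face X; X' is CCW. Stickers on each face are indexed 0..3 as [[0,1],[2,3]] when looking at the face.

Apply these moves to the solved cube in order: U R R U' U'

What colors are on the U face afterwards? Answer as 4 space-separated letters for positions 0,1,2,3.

Answer: Y W Y W

Derivation:
After move 1 (U): U=WWWW F=RRGG R=BBRR B=OOBB L=GGOO
After move 2 (R): R=RBRB U=WRWG F=RYGY D=YBYO B=WOWB
After move 3 (R): R=RRBB U=WYWY F=RBGO D=YWYW B=GORB
After move 4 (U'): U=YYWW F=GGGO R=RBBB B=RRRB L=GOOO
After move 5 (U'): U=YWYW F=GOGO R=GGBB B=RBRB L=RROO
Query: U face = YWYW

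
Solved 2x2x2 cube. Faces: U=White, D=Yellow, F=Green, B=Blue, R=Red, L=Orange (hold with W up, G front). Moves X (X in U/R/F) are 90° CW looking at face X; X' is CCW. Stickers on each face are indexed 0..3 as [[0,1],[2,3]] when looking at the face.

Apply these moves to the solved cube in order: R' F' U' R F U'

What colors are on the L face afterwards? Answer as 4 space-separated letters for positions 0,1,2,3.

After move 1 (R'): R=RRRR U=WBWB F=GWGW D=YGYG B=YBYB
After move 2 (F'): F=WWGG U=WBRR R=GRYR D=OOYG L=OBOW
After move 3 (U'): U=BRWR F=OBGG R=WWYR B=GRYB L=YBOW
After move 4 (R): R=YWRW U=BBWG F=OOGG D=OYYG B=RRRB
After move 5 (F): F=GOGO U=BBWB R=WWGW D=RYYG L=YOOY
After move 6 (U'): U=BBBW F=YOGO R=GOGW B=WWRB L=RROY
Query: L face = RROY

Answer: R R O Y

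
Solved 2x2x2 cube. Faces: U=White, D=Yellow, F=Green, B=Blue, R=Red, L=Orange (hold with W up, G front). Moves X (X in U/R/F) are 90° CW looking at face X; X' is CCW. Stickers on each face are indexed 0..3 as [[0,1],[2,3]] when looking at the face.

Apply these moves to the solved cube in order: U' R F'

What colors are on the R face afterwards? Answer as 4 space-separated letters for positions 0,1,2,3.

Answer: B G Y G

Derivation:
After move 1 (U'): U=WWWW F=OOGG R=GGRR B=RRBB L=BBOO
After move 2 (R): R=RGRG U=WOWG F=OYGY D=YBYR B=WRWB
After move 3 (F'): F=YYOG U=WORR R=BGYG D=BOYR L=BGOW
Query: R face = BGYG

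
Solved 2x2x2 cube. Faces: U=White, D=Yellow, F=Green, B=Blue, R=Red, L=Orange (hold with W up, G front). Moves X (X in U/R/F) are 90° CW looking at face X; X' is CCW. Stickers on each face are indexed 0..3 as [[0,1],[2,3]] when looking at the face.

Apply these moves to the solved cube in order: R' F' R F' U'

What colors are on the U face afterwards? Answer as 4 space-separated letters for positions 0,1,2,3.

Answer: W R W Y

Derivation:
After move 1 (R'): R=RRRR U=WBWB F=GWGW D=YGYG B=YBYB
After move 2 (F'): F=WWGG U=WBRR R=GRYR D=OOYG L=OBOW
After move 3 (R): R=YGRR U=WWRG F=WOGG D=OYYY B=RBBB
After move 4 (F'): F=OGWG U=WWYR R=YGOR D=BWYY L=OGOR
After move 5 (U'): U=WRWY F=OGWG R=OGOR B=YGBB L=RBOR
Query: U face = WRWY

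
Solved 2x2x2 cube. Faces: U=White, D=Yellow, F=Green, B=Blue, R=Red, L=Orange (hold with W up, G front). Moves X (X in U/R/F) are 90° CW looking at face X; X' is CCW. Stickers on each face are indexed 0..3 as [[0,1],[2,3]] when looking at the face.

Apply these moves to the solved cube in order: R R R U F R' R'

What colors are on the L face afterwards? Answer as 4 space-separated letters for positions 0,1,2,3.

After move 1 (R): R=RRRR U=WGWG F=GYGY D=YBYB B=WBWB
After move 2 (R): R=RRRR U=WYWY F=GBGB D=YWYW B=GBGB
After move 3 (R): R=RRRR U=WBWB F=GWGW D=YGYG B=YBYB
After move 4 (U): U=WWBB F=RRGW R=YBRR B=OOYB L=GWOO
After move 5 (F): F=GRWR U=WWOW R=BBBR D=RYYG L=GYOG
After move 6 (R'): R=BRBB U=WYOO F=GWWW D=RRYR B=GOYB
After move 7 (R'): R=RBBB U=WYOG F=GYWO D=RWYW B=RORB
Query: L face = GYOG

Answer: G Y O G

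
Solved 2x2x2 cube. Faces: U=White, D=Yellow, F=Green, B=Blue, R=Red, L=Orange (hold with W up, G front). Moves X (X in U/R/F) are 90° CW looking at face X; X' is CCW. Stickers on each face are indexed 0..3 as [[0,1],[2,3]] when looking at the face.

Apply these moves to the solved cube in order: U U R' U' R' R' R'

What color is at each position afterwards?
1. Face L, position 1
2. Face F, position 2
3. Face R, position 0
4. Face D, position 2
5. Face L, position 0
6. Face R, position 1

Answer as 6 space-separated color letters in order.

After move 1 (U): U=WWWW F=RRGG R=BBRR B=OOBB L=GGOO
After move 2 (U): U=WWWW F=BBGG R=OORR B=GGBB L=RROO
After move 3 (R'): R=OROR U=WBWG F=BWGW D=YBYG B=YGYB
After move 4 (U'): U=BGWW F=RRGW R=BWOR B=ORYB L=YGOO
After move 5 (R'): R=WRBO U=BYWO F=RGGW D=YRYW B=GRBB
After move 6 (R'): R=ROWB U=BBWG F=RYGO D=YGYW B=WRRB
After move 7 (R'): R=OBRW U=BRWW F=RBGG D=YYYO B=WRGB
Query 1: L[1] = G
Query 2: F[2] = G
Query 3: R[0] = O
Query 4: D[2] = Y
Query 5: L[0] = Y
Query 6: R[1] = B

Answer: G G O Y Y B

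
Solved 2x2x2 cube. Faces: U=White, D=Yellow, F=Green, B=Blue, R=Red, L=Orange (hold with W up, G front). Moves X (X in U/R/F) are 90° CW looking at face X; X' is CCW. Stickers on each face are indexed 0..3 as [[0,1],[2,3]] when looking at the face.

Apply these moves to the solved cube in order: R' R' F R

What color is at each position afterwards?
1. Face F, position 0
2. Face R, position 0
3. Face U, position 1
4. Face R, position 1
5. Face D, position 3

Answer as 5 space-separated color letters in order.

After move 1 (R'): R=RRRR U=WBWB F=GWGW D=YGYG B=YBYB
After move 2 (R'): R=RRRR U=WYWY F=GBGB D=YWYW B=GBGB
After move 3 (F): F=GGBB U=WYOO R=WRYR D=RRYW L=OYOW
After move 4 (R): R=YWRR U=WGOB F=GRBW D=RGYG B=OBYB
Query 1: F[0] = G
Query 2: R[0] = Y
Query 3: U[1] = G
Query 4: R[1] = W
Query 5: D[3] = G

Answer: G Y G W G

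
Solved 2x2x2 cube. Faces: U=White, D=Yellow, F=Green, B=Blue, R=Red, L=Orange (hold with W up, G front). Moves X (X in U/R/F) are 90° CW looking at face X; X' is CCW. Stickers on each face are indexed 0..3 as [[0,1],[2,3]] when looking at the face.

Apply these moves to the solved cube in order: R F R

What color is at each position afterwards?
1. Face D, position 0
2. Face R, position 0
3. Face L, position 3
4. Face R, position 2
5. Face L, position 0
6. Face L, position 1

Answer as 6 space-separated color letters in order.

Answer: R G B R O Y

Derivation:
After move 1 (R): R=RRRR U=WGWG F=GYGY D=YBYB B=WBWB
After move 2 (F): F=GGYY U=WGOO R=WRGR D=RRYB L=OYOB
After move 3 (R): R=GWRR U=WGOY F=GRYB D=RWYW B=OBGB
Query 1: D[0] = R
Query 2: R[0] = G
Query 3: L[3] = B
Query 4: R[2] = R
Query 5: L[0] = O
Query 6: L[1] = Y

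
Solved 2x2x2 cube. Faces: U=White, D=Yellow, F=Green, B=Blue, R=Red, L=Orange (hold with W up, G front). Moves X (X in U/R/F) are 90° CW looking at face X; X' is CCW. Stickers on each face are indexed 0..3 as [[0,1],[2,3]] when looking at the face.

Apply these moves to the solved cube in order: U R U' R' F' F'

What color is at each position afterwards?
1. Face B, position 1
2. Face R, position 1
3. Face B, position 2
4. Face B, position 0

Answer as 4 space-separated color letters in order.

After move 1 (U): U=WWWW F=RRGG R=BBRR B=OOBB L=GGOO
After move 2 (R): R=RBRB U=WRWG F=RYGY D=YBYO B=WOWB
After move 3 (U'): U=RGWW F=GGGY R=RYRB B=RBWB L=WOOO
After move 4 (R'): R=YBRR U=RWWR F=GGGW D=YGYY B=OBBB
After move 5 (F'): F=GWGG U=RWYR R=GBYR D=OOYY L=WROW
After move 6 (F'): F=WGGG U=RWGY R=OBOR D=RWYY L=WROY
Query 1: B[1] = B
Query 2: R[1] = B
Query 3: B[2] = B
Query 4: B[0] = O

Answer: B B B O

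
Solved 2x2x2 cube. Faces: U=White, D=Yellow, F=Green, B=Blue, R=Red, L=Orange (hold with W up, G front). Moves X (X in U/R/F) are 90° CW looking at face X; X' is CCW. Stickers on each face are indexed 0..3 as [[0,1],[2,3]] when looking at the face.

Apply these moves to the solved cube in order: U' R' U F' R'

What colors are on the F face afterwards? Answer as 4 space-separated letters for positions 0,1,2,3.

After move 1 (U'): U=WWWW F=OOGG R=GGRR B=RRBB L=BBOO
After move 2 (R'): R=GRGR U=WBWR F=OWGW D=YOYG B=YRYB
After move 3 (U): U=WWRB F=GRGW R=YRGR B=BBYB L=OWOO
After move 4 (F'): F=RWGG U=WWYG R=ORYR D=WOYG L=OBOR
After move 5 (R'): R=RROY U=WYYB F=RWGG D=WWYG B=GBOB
Query: F face = RWGG

Answer: R W G G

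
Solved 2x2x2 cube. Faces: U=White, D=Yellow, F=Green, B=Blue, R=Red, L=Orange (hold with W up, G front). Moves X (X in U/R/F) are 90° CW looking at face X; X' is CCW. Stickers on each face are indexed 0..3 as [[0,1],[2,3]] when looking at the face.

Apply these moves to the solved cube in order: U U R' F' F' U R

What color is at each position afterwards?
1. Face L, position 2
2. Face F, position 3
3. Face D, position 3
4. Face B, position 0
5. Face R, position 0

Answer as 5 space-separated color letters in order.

Answer: O G R B R

Derivation:
After move 1 (U): U=WWWW F=RRGG R=BBRR B=OOBB L=GGOO
After move 2 (U): U=WWWW F=BBGG R=OORR B=GGBB L=RROO
After move 3 (R'): R=OROR U=WBWG F=BWGW D=YBYG B=YGYB
After move 4 (F'): F=WWBG U=WBOO R=BRYR D=ROYG L=RGOW
After move 5 (F'): F=WGWB U=WBBY R=ORRR D=GWYG L=ROOO
After move 6 (U): U=BWYB F=ORWB R=YGRR B=ROYB L=WGOO
After move 7 (R): R=RYRG U=BRYB F=OWWG D=GYYR B=BOWB
Query 1: L[2] = O
Query 2: F[3] = G
Query 3: D[3] = R
Query 4: B[0] = B
Query 5: R[0] = R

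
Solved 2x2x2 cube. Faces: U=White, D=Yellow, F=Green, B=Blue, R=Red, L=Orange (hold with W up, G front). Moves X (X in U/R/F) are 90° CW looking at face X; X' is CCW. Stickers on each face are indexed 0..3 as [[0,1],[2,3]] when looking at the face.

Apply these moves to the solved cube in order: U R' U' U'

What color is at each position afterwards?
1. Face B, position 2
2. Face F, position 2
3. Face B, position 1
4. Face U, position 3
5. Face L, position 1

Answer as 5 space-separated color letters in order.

After move 1 (U): U=WWWW F=RRGG R=BBRR B=OOBB L=GGOO
After move 2 (R'): R=BRBR U=WBWO F=RWGW D=YRYG B=YOYB
After move 3 (U'): U=BOWW F=GGGW R=RWBR B=BRYB L=YOOO
After move 4 (U'): U=OWBW F=YOGW R=GGBR B=RWYB L=BROO
Query 1: B[2] = Y
Query 2: F[2] = G
Query 3: B[1] = W
Query 4: U[3] = W
Query 5: L[1] = R

Answer: Y G W W R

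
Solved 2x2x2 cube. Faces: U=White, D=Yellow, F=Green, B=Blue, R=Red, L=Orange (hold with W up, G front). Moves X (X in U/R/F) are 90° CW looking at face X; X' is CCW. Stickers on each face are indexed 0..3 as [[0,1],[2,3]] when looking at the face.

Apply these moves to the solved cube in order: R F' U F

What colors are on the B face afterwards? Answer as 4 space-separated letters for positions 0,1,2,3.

Answer: O G W B

Derivation:
After move 1 (R): R=RRRR U=WGWG F=GYGY D=YBYB B=WBWB
After move 2 (F'): F=YYGG U=WGRR R=BRYR D=OOYB L=OGOW
After move 3 (U): U=RWRG F=BRGG R=WBYR B=OGWB L=YYOW
After move 4 (F): F=GBGR U=RWWY R=RBGR D=YWYB L=YOOO
Query: B face = OGWB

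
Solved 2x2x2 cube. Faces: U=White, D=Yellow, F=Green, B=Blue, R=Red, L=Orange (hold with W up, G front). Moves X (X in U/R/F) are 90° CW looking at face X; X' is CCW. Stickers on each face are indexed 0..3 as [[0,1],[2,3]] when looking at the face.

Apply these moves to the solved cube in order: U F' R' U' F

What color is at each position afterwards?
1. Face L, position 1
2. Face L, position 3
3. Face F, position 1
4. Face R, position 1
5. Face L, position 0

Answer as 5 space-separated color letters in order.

After move 1 (U): U=WWWW F=RRGG R=BBRR B=OOBB L=GGOO
After move 2 (F'): F=RGRG U=WWBR R=YBYR D=GOYY L=GWOW
After move 3 (R'): R=BRYY U=WBBO F=RWRR D=GGYG B=YOOB
After move 4 (U'): U=BOWB F=GWRR R=RWYY B=BROB L=YOOW
After move 5 (F): F=RGRW U=BOWO R=WWBY D=YRYG L=YGOG
Query 1: L[1] = G
Query 2: L[3] = G
Query 3: F[1] = G
Query 4: R[1] = W
Query 5: L[0] = Y

Answer: G G G W Y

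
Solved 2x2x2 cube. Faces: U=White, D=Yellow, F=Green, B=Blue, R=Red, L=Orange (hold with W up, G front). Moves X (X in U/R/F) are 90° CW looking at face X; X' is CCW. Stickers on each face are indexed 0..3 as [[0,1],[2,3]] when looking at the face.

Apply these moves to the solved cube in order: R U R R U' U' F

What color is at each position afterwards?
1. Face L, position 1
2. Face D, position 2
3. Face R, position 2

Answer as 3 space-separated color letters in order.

After move 1 (R): R=RRRR U=WGWG F=GYGY D=YBYB B=WBWB
After move 2 (U): U=WWGG F=RRGY R=WBRR B=OOWB L=GYOO
After move 3 (R): R=RWRB U=WRGY F=RBGB D=YWYO B=GOWB
After move 4 (R): R=RRBW U=WBGB F=RWGO D=YWYG B=YORB
After move 5 (U'): U=BBWG F=GYGO R=RWBW B=RRRB L=YOOO
After move 6 (U'): U=BGBW F=YOGO R=GYBW B=RWRB L=RROO
After move 7 (F): F=GYOO U=BGOR R=BYWW D=BGYG L=RYOW
Query 1: L[1] = Y
Query 2: D[2] = Y
Query 3: R[2] = W

Answer: Y Y W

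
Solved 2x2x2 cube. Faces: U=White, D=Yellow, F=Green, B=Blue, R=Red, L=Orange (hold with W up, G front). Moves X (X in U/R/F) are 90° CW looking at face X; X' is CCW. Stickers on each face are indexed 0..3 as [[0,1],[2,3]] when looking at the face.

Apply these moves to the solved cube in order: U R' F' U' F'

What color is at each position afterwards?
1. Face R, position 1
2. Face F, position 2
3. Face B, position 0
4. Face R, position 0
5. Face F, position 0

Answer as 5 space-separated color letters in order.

After move 1 (U): U=WWWW F=RRGG R=BBRR B=OOBB L=GGOO
After move 2 (R'): R=BRBR U=WBWO F=RWGW D=YRYG B=YOYB
After move 3 (F'): F=WWRG U=WBBB R=RRYR D=GOYG L=GOOW
After move 4 (U'): U=BBWB F=GORG R=WWYR B=RRYB L=YOOW
After move 5 (F'): F=OGGR U=BBWY R=OWGR D=OWYG L=YBOW
Query 1: R[1] = W
Query 2: F[2] = G
Query 3: B[0] = R
Query 4: R[0] = O
Query 5: F[0] = O

Answer: W G R O O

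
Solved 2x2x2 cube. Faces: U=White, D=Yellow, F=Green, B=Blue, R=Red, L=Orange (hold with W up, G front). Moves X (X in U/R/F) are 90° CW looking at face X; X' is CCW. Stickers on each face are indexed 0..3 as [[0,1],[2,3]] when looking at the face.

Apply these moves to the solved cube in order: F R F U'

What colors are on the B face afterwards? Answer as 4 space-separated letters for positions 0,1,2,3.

After move 1 (F): F=GGGG U=WWOO R=WRWR D=RRYY L=OYOY
After move 2 (R): R=WWRR U=WGOG F=GRGY D=RBYB B=OBWB
After move 3 (F): F=GGYR U=WGYY R=OWGR D=RWYB L=OROB
After move 4 (U'): U=GYWY F=ORYR R=GGGR B=OWWB L=OBOB
Query: B face = OWWB

Answer: O W W B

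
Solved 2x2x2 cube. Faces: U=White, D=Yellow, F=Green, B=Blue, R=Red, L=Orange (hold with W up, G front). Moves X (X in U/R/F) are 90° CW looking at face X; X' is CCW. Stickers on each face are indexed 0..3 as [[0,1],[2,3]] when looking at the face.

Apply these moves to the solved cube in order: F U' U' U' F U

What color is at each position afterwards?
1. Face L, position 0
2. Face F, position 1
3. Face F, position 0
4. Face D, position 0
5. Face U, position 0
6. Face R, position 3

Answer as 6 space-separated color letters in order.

Answer: G B O W Y R

Derivation:
After move 1 (F): F=GGGG U=WWOO R=WRWR D=RRYY L=OYOY
After move 2 (U'): U=WOWO F=OYGG R=GGWR B=WRBB L=BBOY
After move 3 (U'): U=OOWW F=BBGG R=OYWR B=GGBB L=WROY
After move 4 (U'): U=OWOW F=WRGG R=BBWR B=OYBB L=GGOY
After move 5 (F): F=GWGR U=OWYG R=OBWR D=WBYY L=GROR
After move 6 (U): U=YOGW F=OBGR R=OYWR B=GRBB L=GWOR
Query 1: L[0] = G
Query 2: F[1] = B
Query 3: F[0] = O
Query 4: D[0] = W
Query 5: U[0] = Y
Query 6: R[3] = R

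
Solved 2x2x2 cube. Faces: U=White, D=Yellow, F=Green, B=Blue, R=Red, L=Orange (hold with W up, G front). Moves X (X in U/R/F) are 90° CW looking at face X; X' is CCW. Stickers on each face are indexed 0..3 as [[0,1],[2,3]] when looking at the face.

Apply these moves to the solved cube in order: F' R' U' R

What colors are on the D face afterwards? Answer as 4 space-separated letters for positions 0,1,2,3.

After move 1 (F'): F=GGGG U=WWRR R=YRYR D=OOYY L=OWOW
After move 2 (R'): R=RRYY U=WBRB F=GWGR D=OGYG B=YBOB
After move 3 (U'): U=BBWR F=OWGR R=GWYY B=RROB L=YBOW
After move 4 (R): R=YGYW U=BWWR F=OGGG D=OOYR B=RRBB
Query: D face = OOYR

Answer: O O Y R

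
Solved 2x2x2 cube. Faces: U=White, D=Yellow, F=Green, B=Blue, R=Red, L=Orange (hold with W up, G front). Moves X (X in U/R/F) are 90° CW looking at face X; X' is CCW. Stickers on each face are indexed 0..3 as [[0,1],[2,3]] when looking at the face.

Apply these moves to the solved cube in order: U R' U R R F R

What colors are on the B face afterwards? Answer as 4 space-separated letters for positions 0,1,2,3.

After move 1 (U): U=WWWW F=RRGG R=BBRR B=OOBB L=GGOO
After move 2 (R'): R=BRBR U=WBWO F=RWGW D=YRYG B=YOYB
After move 3 (U): U=WWOB F=BRGW R=YOBR B=GGYB L=RWOO
After move 4 (R): R=BYRO U=WROW F=BRGG D=YYYG B=BGWB
After move 5 (R): R=RBOY U=WROG F=BYGG D=YWYB B=WGRB
After move 6 (F): F=GBGY U=WROW R=OBGY D=ORYB L=RYOW
After move 7 (R): R=GOYB U=WBOY F=GRGB D=ORYW B=WGRB
Query: B face = WGRB

Answer: W G R B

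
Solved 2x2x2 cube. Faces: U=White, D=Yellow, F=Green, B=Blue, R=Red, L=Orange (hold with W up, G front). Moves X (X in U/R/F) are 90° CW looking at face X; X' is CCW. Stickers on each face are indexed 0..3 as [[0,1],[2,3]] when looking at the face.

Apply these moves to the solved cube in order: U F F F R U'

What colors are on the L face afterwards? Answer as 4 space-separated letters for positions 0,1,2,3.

Answer: R O O W

Derivation:
After move 1 (U): U=WWWW F=RRGG R=BBRR B=OOBB L=GGOO
After move 2 (F): F=GRGR U=WWOG R=WBWR D=RBYY L=GYOY
After move 3 (F): F=GGRR U=WWYY R=OBGR D=WWYY L=GROB
After move 4 (F): F=RGRG U=WWBR R=YBYR D=GOYY L=GWOW
After move 5 (R): R=YYRB U=WGBG F=RORY D=GBYO B=ROWB
After move 6 (U'): U=GGWB F=GWRY R=RORB B=YYWB L=ROOW
Query: L face = ROOW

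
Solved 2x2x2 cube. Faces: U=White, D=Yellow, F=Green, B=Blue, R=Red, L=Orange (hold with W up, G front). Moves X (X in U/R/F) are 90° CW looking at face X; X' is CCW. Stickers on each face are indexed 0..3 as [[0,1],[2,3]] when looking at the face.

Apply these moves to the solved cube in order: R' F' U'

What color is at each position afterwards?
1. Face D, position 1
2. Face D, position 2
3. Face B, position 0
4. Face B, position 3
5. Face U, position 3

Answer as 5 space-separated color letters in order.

Answer: O Y G B R

Derivation:
After move 1 (R'): R=RRRR U=WBWB F=GWGW D=YGYG B=YBYB
After move 2 (F'): F=WWGG U=WBRR R=GRYR D=OOYG L=OBOW
After move 3 (U'): U=BRWR F=OBGG R=WWYR B=GRYB L=YBOW
Query 1: D[1] = O
Query 2: D[2] = Y
Query 3: B[0] = G
Query 4: B[3] = B
Query 5: U[3] = R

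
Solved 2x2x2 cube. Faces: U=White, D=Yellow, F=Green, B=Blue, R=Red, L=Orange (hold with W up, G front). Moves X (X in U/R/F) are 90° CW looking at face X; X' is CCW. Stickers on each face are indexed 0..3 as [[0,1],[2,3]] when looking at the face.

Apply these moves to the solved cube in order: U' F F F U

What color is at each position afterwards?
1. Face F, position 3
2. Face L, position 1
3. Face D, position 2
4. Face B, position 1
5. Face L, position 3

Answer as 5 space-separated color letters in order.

Answer: G G Y W W

Derivation:
After move 1 (U'): U=WWWW F=OOGG R=GGRR B=RRBB L=BBOO
After move 2 (F): F=GOGO U=WWOB R=WGWR D=RGYY L=BYOY
After move 3 (F): F=GGOO U=WWYY R=OGBR D=WWYY L=BROG
After move 4 (F): F=OGOG U=WWGR R=YGYR D=BOYY L=BWOW
After move 5 (U): U=GWRW F=YGOG R=RRYR B=BWBB L=OGOW
Query 1: F[3] = G
Query 2: L[1] = G
Query 3: D[2] = Y
Query 4: B[1] = W
Query 5: L[3] = W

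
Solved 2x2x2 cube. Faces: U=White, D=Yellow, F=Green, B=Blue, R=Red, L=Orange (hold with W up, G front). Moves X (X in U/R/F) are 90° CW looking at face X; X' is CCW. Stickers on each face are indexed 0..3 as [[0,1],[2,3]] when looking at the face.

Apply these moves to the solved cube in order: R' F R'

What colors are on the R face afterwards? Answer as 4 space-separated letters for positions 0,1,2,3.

After move 1 (R'): R=RRRR U=WBWB F=GWGW D=YGYG B=YBYB
After move 2 (F): F=GGWW U=WBOO R=WRBR D=RRYG L=OYOG
After move 3 (R'): R=RRWB U=WYOY F=GBWO D=RGYW B=GBRB
Query: R face = RRWB

Answer: R R W B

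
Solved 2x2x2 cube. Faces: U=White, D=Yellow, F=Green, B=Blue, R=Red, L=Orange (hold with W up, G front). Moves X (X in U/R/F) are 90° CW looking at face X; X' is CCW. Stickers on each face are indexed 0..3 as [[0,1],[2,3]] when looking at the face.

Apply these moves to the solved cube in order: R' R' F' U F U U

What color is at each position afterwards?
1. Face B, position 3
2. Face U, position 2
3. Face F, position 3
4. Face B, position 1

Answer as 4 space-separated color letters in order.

After move 1 (R'): R=RRRR U=WBWB F=GWGW D=YGYG B=YBYB
After move 2 (R'): R=RRRR U=WYWY F=GBGB D=YWYW B=GBGB
After move 3 (F'): F=BBGG U=WYRR R=WRYR D=OOYW L=OYOW
After move 4 (U): U=RWRY F=WRGG R=GBYR B=OYGB L=BBOW
After move 5 (F): F=GWGR U=RWWB R=RBYR D=YGYW L=BOOO
After move 6 (U): U=WRBW F=RBGR R=OYYR B=BOGB L=GWOO
After move 7 (U): U=BWWR F=OYGR R=BOYR B=GWGB L=RBOO
Query 1: B[3] = B
Query 2: U[2] = W
Query 3: F[3] = R
Query 4: B[1] = W

Answer: B W R W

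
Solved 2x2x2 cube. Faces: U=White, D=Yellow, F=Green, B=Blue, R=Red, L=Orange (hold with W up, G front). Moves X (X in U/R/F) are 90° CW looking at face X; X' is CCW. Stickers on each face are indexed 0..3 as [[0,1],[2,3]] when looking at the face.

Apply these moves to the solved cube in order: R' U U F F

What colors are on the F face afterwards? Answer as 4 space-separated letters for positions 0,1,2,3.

After move 1 (R'): R=RRRR U=WBWB F=GWGW D=YGYG B=YBYB
After move 2 (U): U=WWBB F=RRGW R=YBRR B=OOYB L=GWOO
After move 3 (U): U=BWBW F=YBGW R=OORR B=GWYB L=RROO
After move 4 (F): F=GYWB U=BWOR R=BOWR D=ROYG L=RYOG
After move 5 (F): F=WGBY U=BWGY R=OORR D=WBYG L=RROO
Query: F face = WGBY

Answer: W G B Y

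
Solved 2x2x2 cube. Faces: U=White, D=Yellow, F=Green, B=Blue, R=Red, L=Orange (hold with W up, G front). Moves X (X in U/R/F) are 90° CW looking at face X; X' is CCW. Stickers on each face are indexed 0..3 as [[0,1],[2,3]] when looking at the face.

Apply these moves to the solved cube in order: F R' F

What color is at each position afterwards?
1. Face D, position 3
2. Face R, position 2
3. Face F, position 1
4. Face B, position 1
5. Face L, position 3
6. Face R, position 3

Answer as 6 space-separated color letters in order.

Answer: G B G B G W

Derivation:
After move 1 (F): F=GGGG U=WWOO R=WRWR D=RRYY L=OYOY
After move 2 (R'): R=RRWW U=WBOB F=GWGO D=RGYG B=YBRB
After move 3 (F): F=GGOW U=WBYY R=ORBW D=WRYG L=OROG
Query 1: D[3] = G
Query 2: R[2] = B
Query 3: F[1] = G
Query 4: B[1] = B
Query 5: L[3] = G
Query 6: R[3] = W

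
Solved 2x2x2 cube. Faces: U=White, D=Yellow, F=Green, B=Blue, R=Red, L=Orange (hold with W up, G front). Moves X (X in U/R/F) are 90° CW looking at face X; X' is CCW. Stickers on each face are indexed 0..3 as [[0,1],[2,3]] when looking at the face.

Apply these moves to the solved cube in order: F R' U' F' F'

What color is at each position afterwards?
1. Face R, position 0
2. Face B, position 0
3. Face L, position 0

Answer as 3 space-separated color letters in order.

After move 1 (F): F=GGGG U=WWOO R=WRWR D=RRYY L=OYOY
After move 2 (R'): R=RRWW U=WBOB F=GWGO D=RGYG B=YBRB
After move 3 (U'): U=BBWO F=OYGO R=GWWW B=RRRB L=YBOY
After move 4 (F'): F=YOOG U=BBGW R=GWRW D=BYYG L=YOOW
After move 5 (F'): F=OGYO U=BBGR R=YWBW D=OWYG L=YWOG
Query 1: R[0] = Y
Query 2: B[0] = R
Query 3: L[0] = Y

Answer: Y R Y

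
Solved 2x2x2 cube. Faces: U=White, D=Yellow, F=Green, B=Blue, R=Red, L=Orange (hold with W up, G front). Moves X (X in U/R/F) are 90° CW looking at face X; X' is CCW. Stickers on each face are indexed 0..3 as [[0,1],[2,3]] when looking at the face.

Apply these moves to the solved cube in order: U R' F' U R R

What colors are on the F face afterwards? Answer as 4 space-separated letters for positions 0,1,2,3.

Answer: R Y R G

Derivation:
After move 1 (U): U=WWWW F=RRGG R=BBRR B=OOBB L=GGOO
After move 2 (R'): R=BRBR U=WBWO F=RWGW D=YRYG B=YOYB
After move 3 (F'): F=WWRG U=WBBB R=RRYR D=GOYG L=GOOW
After move 4 (U): U=BWBB F=RRRG R=YOYR B=GOYB L=WWOW
After move 5 (R): R=YYRO U=BRBG F=RORG D=GYYG B=BOWB
After move 6 (R): R=RYOY U=BOBG F=RYRG D=GWYB B=GORB
Query: F face = RYRG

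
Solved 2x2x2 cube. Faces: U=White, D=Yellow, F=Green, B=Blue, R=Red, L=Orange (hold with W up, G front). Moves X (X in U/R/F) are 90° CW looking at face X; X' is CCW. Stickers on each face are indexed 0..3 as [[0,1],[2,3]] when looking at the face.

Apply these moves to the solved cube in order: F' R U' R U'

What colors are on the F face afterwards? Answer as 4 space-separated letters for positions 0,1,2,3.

Answer: R B G B

Derivation:
After move 1 (F'): F=GGGG U=WWRR R=YRYR D=OOYY L=OWOW
After move 2 (R): R=YYRR U=WGRG F=GOGY D=OBYB B=RBWB
After move 3 (U'): U=GGWR F=OWGY R=GORR B=YYWB L=RBOW
After move 4 (R): R=RGRO U=GWWY F=OBGB D=OWYY B=RYGB
After move 5 (U'): U=WYGW F=RBGB R=OBRO B=RGGB L=RYOW
Query: F face = RBGB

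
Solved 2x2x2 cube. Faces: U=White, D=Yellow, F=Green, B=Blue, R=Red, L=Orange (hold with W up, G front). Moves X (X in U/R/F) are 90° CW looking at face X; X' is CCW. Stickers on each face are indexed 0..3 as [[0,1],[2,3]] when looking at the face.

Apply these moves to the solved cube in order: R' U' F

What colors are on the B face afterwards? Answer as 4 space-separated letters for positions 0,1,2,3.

After move 1 (R'): R=RRRR U=WBWB F=GWGW D=YGYG B=YBYB
After move 2 (U'): U=BBWW F=OOGW R=GWRR B=RRYB L=YBOO
After move 3 (F): F=GOWO U=BBOB R=WWWR D=RGYG L=YYOG
Query: B face = RRYB

Answer: R R Y B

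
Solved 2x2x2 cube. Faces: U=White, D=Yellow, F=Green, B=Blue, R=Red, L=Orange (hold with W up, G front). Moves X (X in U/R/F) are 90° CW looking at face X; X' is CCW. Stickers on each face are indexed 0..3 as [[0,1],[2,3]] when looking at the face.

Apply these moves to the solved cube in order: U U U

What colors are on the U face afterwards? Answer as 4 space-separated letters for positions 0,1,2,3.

Answer: W W W W

Derivation:
After move 1 (U): U=WWWW F=RRGG R=BBRR B=OOBB L=GGOO
After move 2 (U): U=WWWW F=BBGG R=OORR B=GGBB L=RROO
After move 3 (U): U=WWWW F=OOGG R=GGRR B=RRBB L=BBOO
Query: U face = WWWW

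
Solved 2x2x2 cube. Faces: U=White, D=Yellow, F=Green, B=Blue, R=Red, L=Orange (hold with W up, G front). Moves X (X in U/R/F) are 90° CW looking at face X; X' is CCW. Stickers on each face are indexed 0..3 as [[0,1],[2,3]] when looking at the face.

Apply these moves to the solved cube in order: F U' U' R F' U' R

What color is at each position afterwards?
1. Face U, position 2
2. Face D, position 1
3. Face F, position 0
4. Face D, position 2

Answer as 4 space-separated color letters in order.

Answer: O O W Y

Derivation:
After move 1 (F): F=GGGG U=WWOO R=WRWR D=RRYY L=OYOY
After move 2 (U'): U=WOWO F=OYGG R=GGWR B=WRBB L=BBOY
After move 3 (U'): U=OOWW F=BBGG R=OYWR B=GGBB L=WROY
After move 4 (R): R=WORY U=OBWG F=BRGY D=RBYG B=WGOB
After move 5 (F'): F=RYBG U=OBWR R=BORY D=RYYG L=WGOW
After move 6 (U'): U=BROW F=WGBG R=RYRY B=BOOB L=WGOW
After move 7 (R): R=RRYY U=BGOG F=WYBG D=ROYB B=WORB
Query 1: U[2] = O
Query 2: D[1] = O
Query 3: F[0] = W
Query 4: D[2] = Y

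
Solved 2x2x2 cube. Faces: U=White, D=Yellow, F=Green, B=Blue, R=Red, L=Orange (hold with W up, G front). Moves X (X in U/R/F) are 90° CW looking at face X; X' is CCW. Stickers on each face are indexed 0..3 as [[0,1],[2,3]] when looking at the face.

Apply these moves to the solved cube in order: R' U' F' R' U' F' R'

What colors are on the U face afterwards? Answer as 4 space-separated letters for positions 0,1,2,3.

After move 1 (R'): R=RRRR U=WBWB F=GWGW D=YGYG B=YBYB
After move 2 (U'): U=BBWW F=OOGW R=GWRR B=RRYB L=YBOO
After move 3 (F'): F=OWOG U=BBGR R=GWYR D=BOYG L=YWOW
After move 4 (R'): R=WRGY U=BYGR F=OBOR D=BWYG B=GROB
After move 5 (U'): U=YRBG F=YWOR R=OBGY B=WROB L=GROW
After move 6 (F'): F=WRYO U=YROG R=WBBY D=RWYG L=GGOB
After move 7 (R'): R=BYWB U=YOOW F=WRYG D=RRYO B=GRWB
Query: U face = YOOW

Answer: Y O O W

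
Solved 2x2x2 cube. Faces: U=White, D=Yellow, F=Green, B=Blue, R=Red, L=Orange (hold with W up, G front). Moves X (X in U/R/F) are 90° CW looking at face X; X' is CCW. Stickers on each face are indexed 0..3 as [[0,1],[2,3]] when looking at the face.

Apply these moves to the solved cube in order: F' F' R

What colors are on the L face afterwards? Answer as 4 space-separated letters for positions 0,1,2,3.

After move 1 (F'): F=GGGG U=WWRR R=YRYR D=OOYY L=OWOW
After move 2 (F'): F=GGGG U=WWYY R=OROR D=WWYY L=OROR
After move 3 (R): R=OORR U=WGYG F=GWGY D=WBYB B=YBWB
Query: L face = OROR

Answer: O R O R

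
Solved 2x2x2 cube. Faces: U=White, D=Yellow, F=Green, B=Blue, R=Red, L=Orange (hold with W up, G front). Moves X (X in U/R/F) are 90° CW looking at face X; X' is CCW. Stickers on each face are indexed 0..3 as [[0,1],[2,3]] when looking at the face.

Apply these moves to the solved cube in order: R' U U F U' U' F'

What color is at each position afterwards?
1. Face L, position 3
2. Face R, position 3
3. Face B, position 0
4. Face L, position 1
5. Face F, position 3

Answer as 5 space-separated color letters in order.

After move 1 (R'): R=RRRR U=WBWB F=GWGW D=YGYG B=YBYB
After move 2 (U): U=WWBB F=RRGW R=YBRR B=OOYB L=GWOO
After move 3 (U): U=BWBW F=YBGW R=OORR B=GWYB L=RROO
After move 4 (F): F=GYWB U=BWOR R=BOWR D=ROYG L=RYOG
After move 5 (U'): U=WRBO F=RYWB R=GYWR B=BOYB L=GWOG
After move 6 (U'): U=ROWB F=GWWB R=RYWR B=GYYB L=BOOG
After move 7 (F'): F=WBGW U=RORW R=OYRR D=OGYG L=BBOW
Query 1: L[3] = W
Query 2: R[3] = R
Query 3: B[0] = G
Query 4: L[1] = B
Query 5: F[3] = W

Answer: W R G B W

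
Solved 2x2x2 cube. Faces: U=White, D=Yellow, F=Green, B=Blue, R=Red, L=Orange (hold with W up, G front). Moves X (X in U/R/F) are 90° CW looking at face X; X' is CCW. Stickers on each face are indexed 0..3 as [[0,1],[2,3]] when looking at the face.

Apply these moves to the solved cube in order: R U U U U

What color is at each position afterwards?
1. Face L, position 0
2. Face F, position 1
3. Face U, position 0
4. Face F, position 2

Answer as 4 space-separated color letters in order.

After move 1 (R): R=RRRR U=WGWG F=GYGY D=YBYB B=WBWB
After move 2 (U): U=WWGG F=RRGY R=WBRR B=OOWB L=GYOO
After move 3 (U): U=GWGW F=WBGY R=OORR B=GYWB L=RROO
After move 4 (U): U=GGWW F=OOGY R=GYRR B=RRWB L=WBOO
After move 5 (U): U=WGWG F=GYGY R=RRRR B=WBWB L=OOOO
Query 1: L[0] = O
Query 2: F[1] = Y
Query 3: U[0] = W
Query 4: F[2] = G

Answer: O Y W G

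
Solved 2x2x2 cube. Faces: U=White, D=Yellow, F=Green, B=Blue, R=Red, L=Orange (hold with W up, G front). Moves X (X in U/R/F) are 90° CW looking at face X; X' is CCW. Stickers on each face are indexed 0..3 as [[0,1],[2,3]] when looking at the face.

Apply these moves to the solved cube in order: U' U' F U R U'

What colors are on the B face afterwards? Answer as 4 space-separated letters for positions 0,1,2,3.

After move 1 (U'): U=WWWW F=OOGG R=GGRR B=RRBB L=BBOO
After move 2 (U'): U=WWWW F=BBGG R=OORR B=GGBB L=RROO
After move 3 (F): F=GBGB U=WWOR R=WOWR D=ROYY L=RYOY
After move 4 (U): U=OWRW F=WOGB R=GGWR B=RYBB L=GBOY
After move 5 (R): R=WGRG U=OORB F=WOGY D=RBYR B=WYWB
After move 6 (U'): U=OBOR F=GBGY R=WORG B=WGWB L=WYOY
Query: B face = WGWB

Answer: W G W B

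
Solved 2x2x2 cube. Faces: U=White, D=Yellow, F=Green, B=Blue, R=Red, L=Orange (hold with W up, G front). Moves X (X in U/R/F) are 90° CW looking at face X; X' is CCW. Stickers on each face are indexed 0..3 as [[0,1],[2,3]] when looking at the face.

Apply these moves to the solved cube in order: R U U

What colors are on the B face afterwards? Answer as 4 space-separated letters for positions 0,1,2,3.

After move 1 (R): R=RRRR U=WGWG F=GYGY D=YBYB B=WBWB
After move 2 (U): U=WWGG F=RRGY R=WBRR B=OOWB L=GYOO
After move 3 (U): U=GWGW F=WBGY R=OORR B=GYWB L=RROO
Query: B face = GYWB

Answer: G Y W B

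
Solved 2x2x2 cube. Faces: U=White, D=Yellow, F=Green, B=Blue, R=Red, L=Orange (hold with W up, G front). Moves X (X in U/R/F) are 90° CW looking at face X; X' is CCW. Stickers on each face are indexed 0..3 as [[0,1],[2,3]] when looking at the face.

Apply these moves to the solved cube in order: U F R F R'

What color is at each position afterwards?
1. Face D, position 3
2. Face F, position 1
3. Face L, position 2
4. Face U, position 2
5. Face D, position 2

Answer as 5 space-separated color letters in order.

After move 1 (U): U=WWWW F=RRGG R=BBRR B=OOBB L=GGOO
After move 2 (F): F=GRGR U=WWOG R=WBWR D=RBYY L=GYOY
After move 3 (R): R=WWRB U=WROR F=GBGY D=RBYO B=GOWB
After move 4 (F): F=GGYB U=WRYY R=OWRB D=RWYO L=GROB
After move 5 (R'): R=WBOR U=WWYG F=GRYY D=RGYB B=OOWB
Query 1: D[3] = B
Query 2: F[1] = R
Query 3: L[2] = O
Query 4: U[2] = Y
Query 5: D[2] = Y

Answer: B R O Y Y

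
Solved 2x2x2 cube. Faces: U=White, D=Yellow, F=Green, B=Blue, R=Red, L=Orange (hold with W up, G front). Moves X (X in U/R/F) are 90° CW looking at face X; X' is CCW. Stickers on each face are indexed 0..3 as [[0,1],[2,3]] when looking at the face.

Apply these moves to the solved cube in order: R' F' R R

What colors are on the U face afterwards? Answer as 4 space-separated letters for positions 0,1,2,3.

After move 1 (R'): R=RRRR U=WBWB F=GWGW D=YGYG B=YBYB
After move 2 (F'): F=WWGG U=WBRR R=GRYR D=OOYG L=OBOW
After move 3 (R): R=YGRR U=WWRG F=WOGG D=OYYY B=RBBB
After move 4 (R): R=RYRG U=WORG F=WYGY D=OBYR B=GBWB
Query: U face = WORG

Answer: W O R G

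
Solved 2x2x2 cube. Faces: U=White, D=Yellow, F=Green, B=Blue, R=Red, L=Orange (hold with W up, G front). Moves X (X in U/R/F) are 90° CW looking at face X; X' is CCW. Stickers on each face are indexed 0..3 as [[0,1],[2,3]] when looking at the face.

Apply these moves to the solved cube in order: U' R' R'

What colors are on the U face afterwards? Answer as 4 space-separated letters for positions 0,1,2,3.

After move 1 (U'): U=WWWW F=OOGG R=GGRR B=RRBB L=BBOO
After move 2 (R'): R=GRGR U=WBWR F=OWGW D=YOYG B=YRYB
After move 3 (R'): R=RRGG U=WYWY F=OBGR D=YWYW B=GROB
Query: U face = WYWY

Answer: W Y W Y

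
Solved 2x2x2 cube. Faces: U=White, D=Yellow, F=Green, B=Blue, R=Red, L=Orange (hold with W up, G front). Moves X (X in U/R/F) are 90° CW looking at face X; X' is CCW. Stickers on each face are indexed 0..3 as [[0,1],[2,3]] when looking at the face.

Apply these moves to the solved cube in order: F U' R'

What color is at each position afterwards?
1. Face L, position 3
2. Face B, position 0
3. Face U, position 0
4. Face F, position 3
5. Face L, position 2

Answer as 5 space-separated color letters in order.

After move 1 (F): F=GGGG U=WWOO R=WRWR D=RRYY L=OYOY
After move 2 (U'): U=WOWO F=OYGG R=GGWR B=WRBB L=BBOY
After move 3 (R'): R=GRGW U=WBWW F=OOGO D=RYYG B=YRRB
Query 1: L[3] = Y
Query 2: B[0] = Y
Query 3: U[0] = W
Query 4: F[3] = O
Query 5: L[2] = O

Answer: Y Y W O O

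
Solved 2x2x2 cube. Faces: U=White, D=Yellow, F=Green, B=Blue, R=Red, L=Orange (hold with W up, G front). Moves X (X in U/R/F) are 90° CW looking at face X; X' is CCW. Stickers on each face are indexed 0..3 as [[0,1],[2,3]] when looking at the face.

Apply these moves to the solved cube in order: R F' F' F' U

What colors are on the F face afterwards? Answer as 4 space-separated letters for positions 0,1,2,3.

After move 1 (R): R=RRRR U=WGWG F=GYGY D=YBYB B=WBWB
After move 2 (F'): F=YYGG U=WGRR R=BRYR D=OOYB L=OGOW
After move 3 (F'): F=YGYG U=WGBY R=OROR D=GWYB L=OROR
After move 4 (F'): F=GGYY U=WGOO R=WRGR D=RRYB L=OYOB
After move 5 (U): U=OWOG F=WRYY R=WBGR B=OYWB L=GGOB
Query: F face = WRYY

Answer: W R Y Y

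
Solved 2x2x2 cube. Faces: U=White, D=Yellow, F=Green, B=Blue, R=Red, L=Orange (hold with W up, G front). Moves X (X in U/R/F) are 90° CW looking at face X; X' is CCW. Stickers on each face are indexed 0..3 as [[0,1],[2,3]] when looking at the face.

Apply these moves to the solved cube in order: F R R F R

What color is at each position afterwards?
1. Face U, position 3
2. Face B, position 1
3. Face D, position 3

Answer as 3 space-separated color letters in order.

After move 1 (F): F=GGGG U=WWOO R=WRWR D=RRYY L=OYOY
After move 2 (R): R=WWRR U=WGOG F=GRGY D=RBYB B=OBWB
After move 3 (R): R=RWRW U=WROY F=GBGB D=RWYO B=GBGB
After move 4 (F): F=GGBB U=WRYY R=OWYW D=RRYO L=OROW
After move 5 (R): R=YOWW U=WGYB F=GRBO D=RGYG B=YBRB
Query 1: U[3] = B
Query 2: B[1] = B
Query 3: D[3] = G

Answer: B B G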